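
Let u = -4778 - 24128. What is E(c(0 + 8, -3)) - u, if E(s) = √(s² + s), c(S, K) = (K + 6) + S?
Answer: 28906 + 2*√33 ≈ 28918.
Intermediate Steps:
c(S, K) = 6 + K + S (c(S, K) = (6 + K) + S = 6 + K + S)
u = -28906
E(s) = √(s + s²)
E(c(0 + 8, -3)) - u = √((6 - 3 + (0 + 8))*(1 + (6 - 3 + (0 + 8)))) - 1*(-28906) = √((6 - 3 + 8)*(1 + (6 - 3 + 8))) + 28906 = √(11*(1 + 11)) + 28906 = √(11*12) + 28906 = √132 + 28906 = 2*√33 + 28906 = 28906 + 2*√33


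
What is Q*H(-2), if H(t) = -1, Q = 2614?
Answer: -2614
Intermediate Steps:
Q*H(-2) = 2614*(-1) = -2614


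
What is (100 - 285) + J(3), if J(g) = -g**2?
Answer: -194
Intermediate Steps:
(100 - 285) + J(3) = (100 - 285) - 1*3**2 = -185 - 1*9 = -185 - 9 = -194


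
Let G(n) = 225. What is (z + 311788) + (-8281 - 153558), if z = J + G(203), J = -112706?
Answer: 37468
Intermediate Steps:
z = -112481 (z = -112706 + 225 = -112481)
(z + 311788) + (-8281 - 153558) = (-112481 + 311788) + (-8281 - 153558) = 199307 - 161839 = 37468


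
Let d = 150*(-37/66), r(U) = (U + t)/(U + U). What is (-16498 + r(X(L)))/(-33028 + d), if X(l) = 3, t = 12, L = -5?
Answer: 120967/242822 ≈ 0.49817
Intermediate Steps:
r(U) = (12 + U)/(2*U) (r(U) = (U + 12)/(U + U) = (12 + U)/((2*U)) = (12 + U)*(1/(2*U)) = (12 + U)/(2*U))
d = -925/11 (d = 150*(-37*1/66) = 150*(-37/66) = -925/11 ≈ -84.091)
(-16498 + r(X(L)))/(-33028 + d) = (-16498 + (½)*(12 + 3)/3)/(-33028 - 925/11) = (-16498 + (½)*(⅓)*15)/(-364233/11) = (-16498 + 5/2)*(-11/364233) = -32991/2*(-11/364233) = 120967/242822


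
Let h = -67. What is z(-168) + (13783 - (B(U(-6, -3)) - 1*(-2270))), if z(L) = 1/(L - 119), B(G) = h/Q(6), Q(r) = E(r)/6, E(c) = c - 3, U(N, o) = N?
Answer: 3342688/287 ≈ 11647.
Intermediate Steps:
E(c) = -3 + c
Q(r) = -½ + r/6 (Q(r) = (-3 + r)/6 = (-3 + r)*(⅙) = -½ + r/6)
B(G) = -134 (B(G) = -67/(-½ + (⅙)*6) = -67/(-½ + 1) = -67/½ = -67*2 = -134)
z(L) = 1/(-119 + L)
z(-168) + (13783 - (B(U(-6, -3)) - 1*(-2270))) = 1/(-119 - 168) + (13783 - (-134 - 1*(-2270))) = 1/(-287) + (13783 - (-134 + 2270)) = -1/287 + (13783 - 1*2136) = -1/287 + (13783 - 2136) = -1/287 + 11647 = 3342688/287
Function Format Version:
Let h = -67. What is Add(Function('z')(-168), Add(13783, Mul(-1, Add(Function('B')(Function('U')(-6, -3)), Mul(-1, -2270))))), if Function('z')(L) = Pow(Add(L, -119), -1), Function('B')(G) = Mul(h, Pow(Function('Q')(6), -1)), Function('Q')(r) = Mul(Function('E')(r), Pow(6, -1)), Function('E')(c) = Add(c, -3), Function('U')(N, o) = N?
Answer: Rational(3342688, 287) ≈ 11647.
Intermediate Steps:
Function('E')(c) = Add(-3, c)
Function('Q')(r) = Add(Rational(-1, 2), Mul(Rational(1, 6), r)) (Function('Q')(r) = Mul(Add(-3, r), Pow(6, -1)) = Mul(Add(-3, r), Rational(1, 6)) = Add(Rational(-1, 2), Mul(Rational(1, 6), r)))
Function('B')(G) = -134 (Function('B')(G) = Mul(-67, Pow(Add(Rational(-1, 2), Mul(Rational(1, 6), 6)), -1)) = Mul(-67, Pow(Add(Rational(-1, 2), 1), -1)) = Mul(-67, Pow(Rational(1, 2), -1)) = Mul(-67, 2) = -134)
Function('z')(L) = Pow(Add(-119, L), -1)
Add(Function('z')(-168), Add(13783, Mul(-1, Add(Function('B')(Function('U')(-6, -3)), Mul(-1, -2270))))) = Add(Pow(Add(-119, -168), -1), Add(13783, Mul(-1, Add(-134, Mul(-1, -2270))))) = Add(Pow(-287, -1), Add(13783, Mul(-1, Add(-134, 2270)))) = Add(Rational(-1, 287), Add(13783, Mul(-1, 2136))) = Add(Rational(-1, 287), Add(13783, -2136)) = Add(Rational(-1, 287), 11647) = Rational(3342688, 287)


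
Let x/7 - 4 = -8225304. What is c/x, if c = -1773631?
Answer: 1773631/57577100 ≈ 0.030804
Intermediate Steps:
x = -57577100 (x = 28 + 7*(-8225304) = 28 - 57577128 = -57577100)
c/x = -1773631/(-57577100) = -1773631*(-1/57577100) = 1773631/57577100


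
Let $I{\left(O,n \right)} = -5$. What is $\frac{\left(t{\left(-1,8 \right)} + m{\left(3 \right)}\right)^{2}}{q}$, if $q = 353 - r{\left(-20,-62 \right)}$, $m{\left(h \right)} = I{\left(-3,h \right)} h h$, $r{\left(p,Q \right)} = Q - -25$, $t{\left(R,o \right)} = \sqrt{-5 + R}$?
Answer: $\frac{\left(-45 + i \sqrt{6}\right)^{2}}{390} \approx 5.1769 - 0.56527 i$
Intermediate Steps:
$r{\left(p,Q \right)} = 25 + Q$ ($r{\left(p,Q \right)} = Q + 25 = 25 + Q$)
$m{\left(h \right)} = - 5 h^{2}$ ($m{\left(h \right)} = - 5 h h = - 5 h^{2}$)
$q = 390$ ($q = 353 - \left(25 - 62\right) = 353 - -37 = 353 + 37 = 390$)
$\frac{\left(t{\left(-1,8 \right)} + m{\left(3 \right)}\right)^{2}}{q} = \frac{\left(\sqrt{-5 - 1} - 5 \cdot 3^{2}\right)^{2}}{390} = \left(\sqrt{-6} - 45\right)^{2} \cdot \frac{1}{390} = \left(i \sqrt{6} - 45\right)^{2} \cdot \frac{1}{390} = \left(-45 + i \sqrt{6}\right)^{2} \cdot \frac{1}{390} = \frac{\left(-45 + i \sqrt{6}\right)^{2}}{390}$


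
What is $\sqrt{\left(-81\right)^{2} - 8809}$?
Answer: $2 i \sqrt{562} \approx 47.413 i$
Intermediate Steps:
$\sqrt{\left(-81\right)^{2} - 8809} = \sqrt{6561 - 8809} = \sqrt{-2248} = 2 i \sqrt{562}$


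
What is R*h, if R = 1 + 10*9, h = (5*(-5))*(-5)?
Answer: 11375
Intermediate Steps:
h = 125 (h = -25*(-5) = 125)
R = 91 (R = 1 + 90 = 91)
R*h = 91*125 = 11375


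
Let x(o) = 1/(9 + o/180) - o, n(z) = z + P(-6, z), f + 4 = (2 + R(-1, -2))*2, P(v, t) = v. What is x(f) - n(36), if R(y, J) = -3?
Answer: -6426/269 ≈ -23.888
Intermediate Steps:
f = -6 (f = -4 + (2 - 3)*2 = -4 - 1*2 = -4 - 2 = -6)
n(z) = -6 + z (n(z) = z - 6 = -6 + z)
x(o) = 1/(9 + o/180) - o (x(o) = 1/(9 + o*(1/180)) - o = 1/(9 + o/180) - o)
x(f) - n(36) = (180 - 1*(-6)² - 1620*(-6))/(1620 - 6) - (-6 + 36) = (180 - 1*36 + 9720)/1614 - 1*30 = (180 - 36 + 9720)/1614 - 30 = (1/1614)*9864 - 30 = 1644/269 - 30 = -6426/269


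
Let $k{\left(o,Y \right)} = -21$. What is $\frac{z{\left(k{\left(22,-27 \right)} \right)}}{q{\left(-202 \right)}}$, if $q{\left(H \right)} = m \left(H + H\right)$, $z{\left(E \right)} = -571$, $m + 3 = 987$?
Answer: $\frac{571}{397536} \approx 0.0014363$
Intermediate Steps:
$m = 984$ ($m = -3 + 987 = 984$)
$q{\left(H \right)} = 1968 H$ ($q{\left(H \right)} = 984 \left(H + H\right) = 984 \cdot 2 H = 1968 H$)
$\frac{z{\left(k{\left(22,-27 \right)} \right)}}{q{\left(-202 \right)}} = - \frac{571}{1968 \left(-202\right)} = - \frac{571}{-397536} = \left(-571\right) \left(- \frac{1}{397536}\right) = \frac{571}{397536}$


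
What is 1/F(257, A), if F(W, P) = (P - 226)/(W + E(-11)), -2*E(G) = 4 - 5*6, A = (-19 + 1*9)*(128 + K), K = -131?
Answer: -135/98 ≈ -1.3776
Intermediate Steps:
A = 30 (A = (-19 + 1*9)*(128 - 131) = (-19 + 9)*(-3) = -10*(-3) = 30)
E(G) = 13 (E(G) = -(4 - 5*6)/2 = -(4 - 30)/2 = -1/2*(-26) = 13)
F(W, P) = (-226 + P)/(13 + W) (F(W, P) = (P - 226)/(W + 13) = (-226 + P)/(13 + W))
1/F(257, A) = 1/((-226 + 30)/(13 + 257)) = 1/(-196/270) = 1/((1/270)*(-196)) = 1/(-98/135) = -135/98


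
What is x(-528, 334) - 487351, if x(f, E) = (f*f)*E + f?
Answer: 92625977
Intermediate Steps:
x(f, E) = f + E*f**2 (x(f, E) = f**2*E + f = E*f**2 + f = f + E*f**2)
x(-528, 334) - 487351 = -528*(1 + 334*(-528)) - 487351 = -528*(1 - 176352) - 487351 = -528*(-176351) - 487351 = 93113328 - 487351 = 92625977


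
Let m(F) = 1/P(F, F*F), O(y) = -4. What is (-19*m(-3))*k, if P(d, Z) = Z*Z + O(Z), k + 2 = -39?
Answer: 779/77 ≈ 10.117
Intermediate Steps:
k = -41 (k = -2 - 39 = -41)
P(d, Z) = -4 + Z² (P(d, Z) = Z*Z - 4 = Z² - 4 = -4 + Z²)
m(F) = 1/(-4 + F⁴) (m(F) = 1/(-4 + (F*F)²) = 1/(-4 + (F²)²) = 1/(-4 + F⁴))
(-19*m(-3))*k = -19/(-4 + (-3)⁴)*(-41) = -19/(-4 + 81)*(-41) = -19/77*(-41) = 779/77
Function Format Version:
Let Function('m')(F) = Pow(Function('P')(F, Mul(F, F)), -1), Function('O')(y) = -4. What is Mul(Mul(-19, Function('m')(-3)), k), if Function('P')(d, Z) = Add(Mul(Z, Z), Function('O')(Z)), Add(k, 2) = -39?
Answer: Rational(779, 77) ≈ 10.117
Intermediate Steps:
k = -41 (k = Add(-2, -39) = -41)
Function('P')(d, Z) = Add(-4, Pow(Z, 2)) (Function('P')(d, Z) = Add(Mul(Z, Z), -4) = Add(Pow(Z, 2), -4) = Add(-4, Pow(Z, 2)))
Function('m')(F) = Pow(Add(-4, Pow(F, 4)), -1) (Function('m')(F) = Pow(Add(-4, Pow(Mul(F, F), 2)), -1) = Pow(Add(-4, Pow(Pow(F, 2), 2)), -1) = Pow(Add(-4, Pow(F, 4)), -1))
Mul(Mul(-19, Function('m')(-3)), k) = Mul(Mul(-19, Pow(Add(-4, Pow(-3, 4)), -1)), -41) = Mul(Mul(-19, Pow(Add(-4, 81), -1)), -41) = Mul(Mul(-19, Pow(77, -1)), -41) = Mul(Mul(-19, Rational(1, 77)), -41) = Mul(Rational(-19, 77), -41) = Rational(779, 77)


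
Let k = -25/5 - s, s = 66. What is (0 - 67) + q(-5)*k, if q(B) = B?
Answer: 288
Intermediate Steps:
k = -71 (k = -25/5 - 1*66 = -25*1/5 - 66 = -5 - 66 = -71)
(0 - 67) + q(-5)*k = (0 - 67) - 5*(-71) = -67 + 355 = 288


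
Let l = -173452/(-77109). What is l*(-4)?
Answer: -693808/77109 ≈ -8.9978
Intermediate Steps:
l = 173452/77109 (l = -173452*(-1/77109) = 173452/77109 ≈ 2.2494)
l*(-4) = (173452/77109)*(-4) = -693808/77109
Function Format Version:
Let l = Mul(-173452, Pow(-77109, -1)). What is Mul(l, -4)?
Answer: Rational(-693808, 77109) ≈ -8.9978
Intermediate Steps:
l = Rational(173452, 77109) (l = Mul(-173452, Rational(-1, 77109)) = Rational(173452, 77109) ≈ 2.2494)
Mul(l, -4) = Mul(Rational(173452, 77109), -4) = Rational(-693808, 77109)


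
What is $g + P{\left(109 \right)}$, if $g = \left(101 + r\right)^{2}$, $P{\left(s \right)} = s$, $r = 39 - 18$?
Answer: $14993$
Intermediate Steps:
$r = 21$
$g = 14884$ ($g = \left(101 + 21\right)^{2} = 122^{2} = 14884$)
$g + P{\left(109 \right)} = 14884 + 109 = 14993$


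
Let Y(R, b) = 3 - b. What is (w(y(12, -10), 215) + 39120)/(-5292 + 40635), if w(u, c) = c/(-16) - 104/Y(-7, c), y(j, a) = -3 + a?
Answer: 33162781/29970864 ≈ 1.1065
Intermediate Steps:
w(u, c) = -104/(3 - c) - c/16 (w(u, c) = c/(-16) - 104/(3 - c) = c*(-1/16) - 104/(3 - c) = -c/16 - 104/(3 - c) = -104/(3 - c) - c/16)
(w(y(12, -10), 215) + 39120)/(-5292 + 40635) = ((1664 - 1*215*(-3 + 215))/(16*(-3 + 215)) + 39120)/(-5292 + 40635) = ((1/16)*(1664 - 1*215*212)/212 + 39120)/35343 = ((1/16)*(1/212)*(1664 - 45580) + 39120)*(1/35343) = ((1/16)*(1/212)*(-43916) + 39120)*(1/35343) = (-10979/848 + 39120)*(1/35343) = (33162781/848)*(1/35343) = 33162781/29970864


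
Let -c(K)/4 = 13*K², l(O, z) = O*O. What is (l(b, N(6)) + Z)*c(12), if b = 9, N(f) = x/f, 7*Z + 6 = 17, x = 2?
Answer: -4328064/7 ≈ -6.1830e+5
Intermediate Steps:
Z = 11/7 (Z = -6/7 + (⅐)*17 = -6/7 + 17/7 = 11/7 ≈ 1.5714)
N(f) = 2/f
l(O, z) = O²
c(K) = -52*K²
(l(b, N(6)) + Z)*c(12) = (9² + 11/7)*(-52*12²) = (81 + 11/7)*(-52*144) = (578/7)*(-7488) = -4328064/7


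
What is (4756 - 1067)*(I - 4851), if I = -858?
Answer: -21060501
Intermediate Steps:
(4756 - 1067)*(I - 4851) = (4756 - 1067)*(-858 - 4851) = 3689*(-5709) = -21060501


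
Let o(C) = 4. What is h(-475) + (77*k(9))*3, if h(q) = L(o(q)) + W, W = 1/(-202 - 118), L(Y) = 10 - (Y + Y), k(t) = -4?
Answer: -295041/320 ≈ -922.00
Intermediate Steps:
L(Y) = 10 - 2*Y
W = -1/320 (W = 1/(-320) = -1/320 ≈ -0.0031250)
h(q) = 639/320 (h(q) = (10 - 2*4) - 1/320 = (10 - 8) - 1/320 = 2 - 1/320 = 639/320)
h(-475) + (77*k(9))*3 = 639/320 + (77*(-4))*3 = 639/320 - 308*3 = 639/320 - 924 = -295041/320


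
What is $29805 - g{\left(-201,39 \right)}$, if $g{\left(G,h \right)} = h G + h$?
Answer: $37605$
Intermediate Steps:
$g{\left(G,h \right)} = h + G h$ ($g{\left(G,h \right)} = G h + h = h + G h$)
$29805 - g{\left(-201,39 \right)} = 29805 - 39 \left(1 - 201\right) = 29805 - 39 \left(-200\right) = 29805 - -7800 = 29805 + 7800 = 37605$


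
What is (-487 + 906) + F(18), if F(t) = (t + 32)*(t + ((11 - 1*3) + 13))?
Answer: 2369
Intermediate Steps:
F(t) = (21 + t)*(32 + t) (F(t) = (32 + t)*(t + ((11 - 3) + 13)) = (32 + t)*(t + (8 + 13)) = (32 + t)*(t + 21) = (32 + t)*(21 + t) = (21 + t)*(32 + t))
(-487 + 906) + F(18) = (-487 + 906) + (672 + 18² + 53*18) = 419 + (672 + 324 + 954) = 419 + 1950 = 2369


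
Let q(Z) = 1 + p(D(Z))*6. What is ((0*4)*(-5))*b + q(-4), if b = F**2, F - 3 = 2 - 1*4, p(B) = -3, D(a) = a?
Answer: -17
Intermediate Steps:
F = 1 (F = 3 + (2 - 1*4) = 3 + (2 - 4) = 3 - 2 = 1)
q(Z) = -17 (q(Z) = 1 - 3*6 = 1 - 18 = -17)
b = 1 (b = 1**2 = 1)
((0*4)*(-5))*b + q(-4) = ((0*4)*(-5))*1 - 17 = (0*(-5))*1 - 17 = 0*1 - 17 = 0 - 17 = -17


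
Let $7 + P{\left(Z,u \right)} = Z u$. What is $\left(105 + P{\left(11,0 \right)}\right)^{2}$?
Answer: $9604$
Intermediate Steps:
$P{\left(Z,u \right)} = -7 + Z u$
$\left(105 + P{\left(11,0 \right)}\right)^{2} = \left(105 + \left(-7 + 11 \cdot 0\right)\right)^{2} = \left(105 + \left(-7 + 0\right)\right)^{2} = \left(105 - 7\right)^{2} = 98^{2} = 9604$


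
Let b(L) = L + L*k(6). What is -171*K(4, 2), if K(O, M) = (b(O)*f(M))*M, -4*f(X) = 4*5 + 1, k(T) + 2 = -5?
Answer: -43092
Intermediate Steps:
k(T) = -7 (k(T) = -2 - 5 = -7)
f(X) = -21/4 (f(X) = -(4*5 + 1)/4 = -(20 + 1)/4 = -¼*21 = -21/4)
b(L) = -6*L (b(L) = L + L*(-7) = L - 7*L = -6*L)
K(O, M) = 63*M*O/2 (K(O, M) = (-6*O*(-21/4))*M = (63*O/2)*M = 63*M*O/2)
-171*K(4, 2) = -10773*2*4/2 = -171*252 = -43092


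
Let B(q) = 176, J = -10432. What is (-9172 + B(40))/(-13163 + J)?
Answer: 692/1815 ≈ 0.38127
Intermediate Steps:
(-9172 + B(40))/(-13163 + J) = (-9172 + 176)/(-13163 - 10432) = -8996/(-23595) = -8996*(-1/23595) = 692/1815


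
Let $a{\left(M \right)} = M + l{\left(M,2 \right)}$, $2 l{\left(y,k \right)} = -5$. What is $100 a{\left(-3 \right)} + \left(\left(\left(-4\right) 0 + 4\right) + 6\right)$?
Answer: $-540$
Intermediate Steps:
$l{\left(y,k \right)} = - \frac{5}{2}$ ($l{\left(y,k \right)} = \frac{1}{2} \left(-5\right) = - \frac{5}{2}$)
$a{\left(M \right)} = - \frac{5}{2} + M$ ($a{\left(M \right)} = M - \frac{5}{2} = - \frac{5}{2} + M$)
$100 a{\left(-3 \right)} + \left(\left(\left(-4\right) 0 + 4\right) + 6\right) = 100 \left(- \frac{5}{2} - 3\right) + \left(\left(\left(-4\right) 0 + 4\right) + 6\right) = 100 \left(- \frac{11}{2}\right) + \left(\left(0 + 4\right) + 6\right) = -550 + \left(4 + 6\right) = -550 + 10 = -540$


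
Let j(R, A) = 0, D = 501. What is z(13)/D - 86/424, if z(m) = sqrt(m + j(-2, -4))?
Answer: -43/212 + sqrt(13)/501 ≈ -0.19563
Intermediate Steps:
z(m) = sqrt(m) (z(m) = sqrt(m + 0) = sqrt(m))
z(13)/D - 86/424 = sqrt(13)/501 - 86/424 = sqrt(13)*(1/501) - 86*1/424 = sqrt(13)/501 - 43/212 = -43/212 + sqrt(13)/501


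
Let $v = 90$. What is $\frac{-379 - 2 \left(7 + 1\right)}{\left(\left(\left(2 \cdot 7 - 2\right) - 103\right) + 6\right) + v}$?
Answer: $-79$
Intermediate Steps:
$\frac{-379 - 2 \left(7 + 1\right)}{\left(\left(\left(2 \cdot 7 - 2\right) - 103\right) + 6\right) + v} = \frac{-379 - 2 \left(7 + 1\right)}{\left(\left(\left(2 \cdot 7 - 2\right) - 103\right) + 6\right) + 90} = \frac{-379 - 16}{\left(\left(\left(14 - 2\right) - 103\right) + 6\right) + 90} = \frac{-379 - 16}{\left(\left(12 - 103\right) + 6\right) + 90} = - \frac{395}{\left(-91 + 6\right) + 90} = - \frac{395}{-85 + 90} = - \frac{395}{5} = \left(-395\right) \frac{1}{5} = -79$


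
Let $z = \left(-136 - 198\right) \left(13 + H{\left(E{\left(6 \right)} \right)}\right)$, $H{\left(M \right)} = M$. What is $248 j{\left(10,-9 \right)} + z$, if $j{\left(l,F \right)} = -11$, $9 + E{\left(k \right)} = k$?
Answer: $-6068$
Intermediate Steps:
$E{\left(k \right)} = -9 + k$
$z = -3340$ ($z = \left(-136 - 198\right) \left(13 + \left(-9 + 6\right)\right) = - 334 \left(13 - 3\right) = \left(-334\right) 10 = -3340$)
$248 j{\left(10,-9 \right)} + z = 248 \left(-11\right) - 3340 = -2728 - 3340 = -6068$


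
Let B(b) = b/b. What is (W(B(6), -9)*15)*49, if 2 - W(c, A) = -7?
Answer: 6615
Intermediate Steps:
B(b) = 1
W(c, A) = 9 (W(c, A) = 2 - 1*(-7) = 2 + 7 = 9)
(W(B(6), -9)*15)*49 = (9*15)*49 = 135*49 = 6615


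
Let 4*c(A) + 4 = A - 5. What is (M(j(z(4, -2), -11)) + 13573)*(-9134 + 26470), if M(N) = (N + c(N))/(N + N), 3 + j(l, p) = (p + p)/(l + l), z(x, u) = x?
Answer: 5412262361/23 ≈ 2.3532e+8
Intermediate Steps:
c(A) = -9/4 + A/4 (c(A) = -1 + (A - 5)/4 = -1 + (-5 + A)/4 = -1 + (-5/4 + A/4) = -9/4 + A/4)
j(l, p) = -3 + p/l (j(l, p) = -3 + (p + p)/(l + l) = -3 + (2*p)/((2*l)) = -3 + (2*p)*(1/(2*l)) = -3 + p/l)
M(N) = (-9/4 + 5*N/4)/(2*N) (M(N) = (N + (-9/4 + N/4))/(N + N) = (-9/4 + 5*N/4)/((2*N)) = (-9/4 + 5*N/4)*(1/(2*N)) = (-9/4 + 5*N/4)/(2*N))
(M(j(z(4, -2), -11)) + 13573)*(-9134 + 26470) = ((-9 + 5*(-3 - 11/4))/(8*(-3 - 11/4)) + 13573)*(-9134 + 26470) = ((-9 + 5*(-3 - 11*¼))/(8*(-3 - 11*¼)) + 13573)*17336 = ((-9 + 5*(-3 - 11/4))/(8*(-3 - 11/4)) + 13573)*17336 = ((-9 + 5*(-23/4))/(8*(-23/4)) + 13573)*17336 = ((⅛)*(-4/23)*(-9 - 115/4) + 13573)*17336 = ((⅛)*(-4/23)*(-151/4) + 13573)*17336 = (151/184 + 13573)*17336 = (2497583/184)*17336 = 5412262361/23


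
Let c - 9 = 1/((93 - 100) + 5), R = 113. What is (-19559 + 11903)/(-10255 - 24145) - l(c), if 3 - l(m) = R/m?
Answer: 768769/73100 ≈ 10.517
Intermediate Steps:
c = 17/2 (c = 9 + 1/((93 - 100) + 5) = 9 + 1/(-7 + 5) = 9 + 1/(-2) = 9 - ½ = 17/2 ≈ 8.5000)
l(m) = 3 - 113/m
(-19559 + 11903)/(-10255 - 24145) - l(c) = (-19559 + 11903)/(-10255 - 24145) - (3 - 113/17/2) = -7656/(-34400) - (3 - 113*2/17) = -7656*(-1/34400) - (3 - 226/17) = 957/4300 - 1*(-175/17) = 957/4300 + 175/17 = 768769/73100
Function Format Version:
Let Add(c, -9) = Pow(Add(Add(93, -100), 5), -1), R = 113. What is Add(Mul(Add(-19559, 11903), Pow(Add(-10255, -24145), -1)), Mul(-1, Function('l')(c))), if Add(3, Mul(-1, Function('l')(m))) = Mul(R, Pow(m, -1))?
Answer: Rational(768769, 73100) ≈ 10.517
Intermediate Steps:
c = Rational(17, 2) (c = Add(9, Pow(Add(Add(93, -100), 5), -1)) = Add(9, Pow(Add(-7, 5), -1)) = Add(9, Pow(-2, -1)) = Add(9, Rational(-1, 2)) = Rational(17, 2) ≈ 8.5000)
Function('l')(m) = Add(3, Mul(-113, Pow(m, -1))) (Function('l')(m) = Add(3, Mul(-1, Mul(113, Pow(m, -1)))) = Add(3, Mul(-113, Pow(m, -1))))
Add(Mul(Add(-19559, 11903), Pow(Add(-10255, -24145), -1)), Mul(-1, Function('l')(c))) = Add(Mul(Add(-19559, 11903), Pow(Add(-10255, -24145), -1)), Mul(-1, Add(3, Mul(-113, Pow(Rational(17, 2), -1))))) = Add(Mul(-7656, Pow(-34400, -1)), Mul(-1, Add(3, Mul(-113, Rational(2, 17))))) = Add(Mul(-7656, Rational(-1, 34400)), Mul(-1, Add(3, Rational(-226, 17)))) = Add(Rational(957, 4300), Mul(-1, Rational(-175, 17))) = Add(Rational(957, 4300), Rational(175, 17)) = Rational(768769, 73100)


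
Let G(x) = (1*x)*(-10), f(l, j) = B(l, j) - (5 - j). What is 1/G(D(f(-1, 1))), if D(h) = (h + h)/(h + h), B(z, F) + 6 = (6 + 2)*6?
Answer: -1/10 ≈ -0.10000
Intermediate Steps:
B(z, F) = 42 (B(z, F) = -6 + (6 + 2)*6 = -6 + 8*6 = -6 + 48 = 42)
f(l, j) = 37 + j (f(l, j) = 42 - (5 - j) = 42 + (-5 + j) = 37 + j)
D(h) = 1 (D(h) = (2*h)/((2*h)) = (2*h)*(1/(2*h)) = 1)
G(x) = -10*x (G(x) = x*(-10) = -10*x)
1/G(D(f(-1, 1))) = 1/(-10*1) = 1/(-10) = -1/10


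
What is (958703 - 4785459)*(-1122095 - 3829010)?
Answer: 18946670765380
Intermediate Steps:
(958703 - 4785459)*(-1122095 - 3829010) = -3826756*(-4951105) = 18946670765380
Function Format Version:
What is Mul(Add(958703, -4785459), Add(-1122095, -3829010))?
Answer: 18946670765380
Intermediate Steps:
Mul(Add(958703, -4785459), Add(-1122095, -3829010)) = Mul(-3826756, -4951105) = 18946670765380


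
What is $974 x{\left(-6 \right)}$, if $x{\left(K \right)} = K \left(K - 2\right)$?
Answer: $46752$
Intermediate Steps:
$x{\left(K \right)} = K \left(-2 + K\right)$
$974 x{\left(-6 \right)} = 974 \left(- 6 \left(-2 - 6\right)\right) = 974 \left(\left(-6\right) \left(-8\right)\right) = 974 \cdot 48 = 46752$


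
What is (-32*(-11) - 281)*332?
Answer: 23572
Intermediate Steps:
(-32*(-11) - 281)*332 = (352 - 281)*332 = 71*332 = 23572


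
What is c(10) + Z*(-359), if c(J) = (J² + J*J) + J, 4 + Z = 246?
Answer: -86668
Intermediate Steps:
Z = 242 (Z = -4 + 246 = 242)
c(J) = J + 2*J² (c(J) = (J² + J²) + J = 2*J² + J = J + 2*J²)
c(10) + Z*(-359) = 10*(1 + 2*10) + 242*(-359) = 10*(1 + 20) - 86878 = 10*21 - 86878 = 210 - 86878 = -86668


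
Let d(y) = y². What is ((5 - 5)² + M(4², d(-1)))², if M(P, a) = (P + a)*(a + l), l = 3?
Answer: 4624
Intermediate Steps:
M(P, a) = (3 + a)*(P + a) (M(P, a) = (P + a)*(a + 3) = (P + a)*(3 + a) = (3 + a)*(P + a))
((5 - 5)² + M(4², d(-1)))² = ((5 - 5)² + (((-1)²)² + 3*4² + 3*(-1)² + 4²*(-1)²))² = (0² + (1² + 3*16 + 3*1 + 16*1))² = (0 + (1 + 48 + 3 + 16))² = (0 + 68)² = 68² = 4624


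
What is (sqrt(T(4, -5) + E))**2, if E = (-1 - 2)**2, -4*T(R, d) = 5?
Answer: 31/4 ≈ 7.7500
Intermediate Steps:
T(R, d) = -5/4 (T(R, d) = -1/4*5 = -5/4)
E = 9 (E = (-3)**2 = 9)
(sqrt(T(4, -5) + E))**2 = (sqrt(-5/4 + 9))**2 = (sqrt(31/4))**2 = (sqrt(31)/2)**2 = 31/4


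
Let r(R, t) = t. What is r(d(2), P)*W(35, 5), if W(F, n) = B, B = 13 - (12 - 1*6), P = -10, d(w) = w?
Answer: -70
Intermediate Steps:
B = 7 (B = 13 - (12 - 6) = 13 - 1*6 = 13 - 6 = 7)
W(F, n) = 7
r(d(2), P)*W(35, 5) = -10*7 = -70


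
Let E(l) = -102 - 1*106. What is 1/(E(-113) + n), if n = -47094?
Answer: -1/47302 ≈ -2.1141e-5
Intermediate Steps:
E(l) = -208 (E(l) = -102 - 106 = -208)
1/(E(-113) + n) = 1/(-208 - 47094) = 1/(-47302) = -1/47302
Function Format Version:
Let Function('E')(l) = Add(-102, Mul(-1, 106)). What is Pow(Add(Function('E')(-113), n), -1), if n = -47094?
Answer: Rational(-1, 47302) ≈ -2.1141e-5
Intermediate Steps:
Function('E')(l) = -208 (Function('E')(l) = Add(-102, -106) = -208)
Pow(Add(Function('E')(-113), n), -1) = Pow(Add(-208, -47094), -1) = Pow(-47302, -1) = Rational(-1, 47302)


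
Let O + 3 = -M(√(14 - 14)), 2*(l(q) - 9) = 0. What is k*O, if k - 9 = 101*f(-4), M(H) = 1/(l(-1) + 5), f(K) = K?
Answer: 16985/14 ≈ 1213.2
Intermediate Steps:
l(q) = 9 (l(q) = 9 + (½)*0 = 9 + 0 = 9)
M(H) = 1/14 (M(H) = 1/(9 + 5) = 1/14)
k = -395 (k = 9 + 101*(-4) = 9 - 404 = -395)
O = -43/14 (O = -3 - 1*1/14 = -3 - 1/14 = -43/14 ≈ -3.0714)
k*O = -395*(-43/14) = 16985/14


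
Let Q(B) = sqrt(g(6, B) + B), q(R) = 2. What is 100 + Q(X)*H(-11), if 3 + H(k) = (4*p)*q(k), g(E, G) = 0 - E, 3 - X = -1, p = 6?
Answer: 100 + 45*I*sqrt(2) ≈ 100.0 + 63.64*I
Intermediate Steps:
X = 4 (X = 3 - 1*(-1) = 3 + 1 = 4)
g(E, G) = -E
H(k) = 45 (H(k) = -3 + (4*6)*2 = -3 + 24*2 = -3 + 48 = 45)
Q(B) = sqrt(-6 + B) (Q(B) = sqrt(-1*6 + B) = sqrt(-6 + B))
100 + Q(X)*H(-11) = 100 + sqrt(-6 + 4)*45 = 100 + sqrt(-2)*45 = 100 + (I*sqrt(2))*45 = 100 + 45*I*sqrt(2)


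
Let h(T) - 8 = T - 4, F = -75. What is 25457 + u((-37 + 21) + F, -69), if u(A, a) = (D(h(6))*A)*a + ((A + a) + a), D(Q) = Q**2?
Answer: 653128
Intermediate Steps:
h(T) = 4 + T (h(T) = 8 + (T - 4) = 8 + (-4 + T) = 4 + T)
u(A, a) = A + 2*a + 100*A*a (u(A, a) = ((4 + 6)**2*A)*a + ((A + a) + a) = (10**2*A)*a + (A + 2*a) = (100*A)*a + (A + 2*a) = 100*A*a + (A + 2*a) = A + 2*a + 100*A*a)
25457 + u((-37 + 21) + F, -69) = 25457 + (((-37 + 21) - 75) + 2*(-69) + 100*((-37 + 21) - 75)*(-69)) = 25457 + ((-16 - 75) - 138 + 100*(-16 - 75)*(-69)) = 25457 + (-91 - 138 + 100*(-91)*(-69)) = 25457 + (-91 - 138 + 627900) = 25457 + 627671 = 653128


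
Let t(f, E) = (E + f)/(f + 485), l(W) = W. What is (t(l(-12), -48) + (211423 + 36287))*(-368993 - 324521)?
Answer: -81256795329780/473 ≈ -1.7179e+11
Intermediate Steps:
t(f, E) = (E + f)/(485 + f)
(t(l(-12), -48) + (211423 + 36287))*(-368993 - 324521) = ((-48 - 12)/(485 - 12) + (211423 + 36287))*(-368993 - 324521) = (-60/473 + 247710)*(-693514) = (117166770/473)*(-693514) = -81256795329780/473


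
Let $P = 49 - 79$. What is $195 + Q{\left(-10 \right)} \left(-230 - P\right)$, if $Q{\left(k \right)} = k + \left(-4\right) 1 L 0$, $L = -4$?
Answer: $2195$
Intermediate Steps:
$P = -30$ ($P = 49 - 79 = -30$)
$Q{\left(k \right)} = k$ ($Q{\left(k \right)} = k + \left(-4\right) 1 \left(-4\right) 0 = k + \left(-4\right) \left(-4\right) 0 = k + 16 \cdot 0 = k + 0 = k$)
$195 + Q{\left(-10 \right)} \left(-230 - P\right) = 195 - 10 \left(-230 - -30\right) = 195 - 10 \left(-230 + 30\right) = 195 - -2000 = 195 + 2000 = 2195$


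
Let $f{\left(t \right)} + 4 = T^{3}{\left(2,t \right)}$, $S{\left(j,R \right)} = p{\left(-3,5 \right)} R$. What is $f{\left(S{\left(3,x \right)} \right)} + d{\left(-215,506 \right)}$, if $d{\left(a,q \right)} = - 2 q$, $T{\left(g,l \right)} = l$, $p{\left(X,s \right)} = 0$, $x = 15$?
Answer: $-1016$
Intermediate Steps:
$S{\left(j,R \right)} = 0$ ($S{\left(j,R \right)} = 0 R = 0$)
$f{\left(t \right)} = -4 + t^{3}$
$f{\left(S{\left(3,x \right)} \right)} + d{\left(-215,506 \right)} = \left(-4 + 0^{3}\right) - 1012 = \left(-4 + 0\right) - 1012 = -4 - 1012 = -1016$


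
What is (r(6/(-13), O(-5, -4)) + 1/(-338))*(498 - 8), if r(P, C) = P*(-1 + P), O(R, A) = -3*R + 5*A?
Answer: 55615/169 ≈ 329.08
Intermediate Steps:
(r(6/(-13), O(-5, -4)) + 1/(-338))*(498 - 8) = ((6/(-13))*(-1 + 6/(-13)) + 1/(-338))*(498 - 8) = ((6*(-1/13))*(-1 + 6*(-1/13)) - 1/338)*490 = (-6*(-1 - 6/13)/13 - 1/338)*490 = (-6/13*(-19/13) - 1/338)*490 = (114/169 - 1/338)*490 = (227/338)*490 = 55615/169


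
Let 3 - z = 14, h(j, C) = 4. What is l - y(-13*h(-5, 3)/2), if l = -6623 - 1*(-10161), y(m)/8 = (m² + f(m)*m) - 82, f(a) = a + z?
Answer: -8910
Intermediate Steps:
z = -11 (z = 3 - 1*14 = 3 - 14 = -11)
f(a) = -11 + a (f(a) = a - 11 = -11 + a)
y(m) = -656 + 8*m² + 8*m*(-11 + m) (y(m) = 8*((m² + (-11 + m)*m) - 82) = 8*((m² + m*(-11 + m)) - 82) = 8*(-82 + m² + m*(-11 + m)) = -656 + 8*m² + 8*m*(-11 + m))
l = 3538 (l = -6623 + 10161 = 3538)
l - y(-13*h(-5, 3)/2) = 3538 - (-656 - (-1144)*4/2 + 16*(-52/2)²) = 3538 - (-656 - (-1144)*4*(½) + 16*(-52/2)²) = 3538 - (-656 - (-1144)*2 + 16*(-13*2)²) = 3538 - (-656 - 88*(-26) + 16*(-26)²) = 3538 - (-656 + 2288 + 16*676) = 3538 - (-656 + 2288 + 10816) = 3538 - 1*12448 = 3538 - 12448 = -8910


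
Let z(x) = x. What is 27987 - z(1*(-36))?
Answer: 28023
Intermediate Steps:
27987 - z(1*(-36)) = 27987 - (-36) = 27987 - 1*(-36) = 27987 + 36 = 28023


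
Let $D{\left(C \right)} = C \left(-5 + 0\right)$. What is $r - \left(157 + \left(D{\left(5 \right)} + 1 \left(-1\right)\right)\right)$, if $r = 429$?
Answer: $298$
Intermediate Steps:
$D{\left(C \right)} = - 5 C$ ($D{\left(C \right)} = C \left(-5\right) = - 5 C$)
$r - \left(157 + \left(D{\left(5 \right)} + 1 \left(-1\right)\right)\right) = 429 - \left(157 + \left(\left(-5\right) 5 + 1 \left(-1\right)\right)\right) = 429 - \left(157 - 26\right) = 429 - 131 = 298$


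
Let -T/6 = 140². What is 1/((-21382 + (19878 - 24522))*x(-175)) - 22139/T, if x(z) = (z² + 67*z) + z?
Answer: 4403734859/23392168800 ≈ 0.18826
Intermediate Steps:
x(z) = z² + 68*z
T = -117600 (T = -6*140² = -6*19600 = -117600)
1/((-21382 + (19878 - 24522))*x(-175)) - 22139/T = 1/((-21382 + (19878 - 24522))*((-175*(68 - 175)))) - 22139/(-117600) = 1/((-21382 - 4644)*((-175*(-107)))) - 22139*(-1/117600) = 1/(-26026*18725) + 22139/117600 = -1/26026*1/18725 + 22139/117600 = -1/487336850 + 22139/117600 = 4403734859/23392168800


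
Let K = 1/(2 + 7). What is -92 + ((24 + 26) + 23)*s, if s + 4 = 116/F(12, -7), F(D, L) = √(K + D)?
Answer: -384 + 25404*√109/109 ≈ 2049.3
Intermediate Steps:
K = ⅑ (K = 1/9 = ⅑ ≈ 0.11111)
F(D, L) = √(⅑ + D)
s = -4 + 348*√109/109 (s = -4 + 116/((√(1 + 9*12)/3)) = -4 + 116/((√(1 + 108)/3)) = -4 + 116/((√109/3)) = -4 + 116*(3*√109/109) = -4 + 348*√109/109 ≈ 29.332)
-92 + ((24 + 26) + 23)*s = -92 + ((24 + 26) + 23)*(-4 + 348*√109/109) = -92 + (50 + 23)*(-4 + 348*√109/109) = -92 + 73*(-4 + 348*√109/109) = -92 + (-292 + 25404*√109/109) = -384 + 25404*√109/109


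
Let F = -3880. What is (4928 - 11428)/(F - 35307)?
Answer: 6500/39187 ≈ 0.16587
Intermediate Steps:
(4928 - 11428)/(F - 35307) = (4928 - 11428)/(-3880 - 35307) = -6500/(-39187) = -6500*(-1/39187) = 6500/39187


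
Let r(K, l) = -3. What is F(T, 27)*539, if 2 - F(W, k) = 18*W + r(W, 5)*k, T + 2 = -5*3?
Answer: 209671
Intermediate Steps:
T = -17 (T = -2 - 5*3 = -2 - 15 = -17)
F(W, k) = 2 - 18*W + 3*k (F(W, k) = 2 - (18*W - 3*k) = 2 - (-3*k + 18*W) = 2 + (-18*W + 3*k) = 2 - 18*W + 3*k)
F(T, 27)*539 = (2 - 18*(-17) + 3*27)*539 = (2 + 306 + 81)*539 = 389*539 = 209671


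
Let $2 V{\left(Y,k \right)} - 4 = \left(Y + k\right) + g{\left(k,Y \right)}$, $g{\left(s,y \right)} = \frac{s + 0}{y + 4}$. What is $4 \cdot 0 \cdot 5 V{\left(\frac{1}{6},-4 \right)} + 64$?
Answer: $64$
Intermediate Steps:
$g{\left(s,y \right)} = \frac{s}{4 + y}$
$V{\left(Y,k \right)} = 2 + \frac{Y}{2} + \frac{k}{2} + \frac{k}{2 \left(4 + Y\right)}$ ($V{\left(Y,k \right)} = 2 + \frac{\left(Y + k\right) + \frac{k}{4 + Y}}{2} = 2 + \frac{Y + k + \frac{k}{4 + Y}}{2} = 2 + \left(\frac{Y}{2} + \frac{k}{2} + \frac{k}{2 \left(4 + Y\right)}\right) = 2 + \frac{Y}{2} + \frac{k}{2} + \frac{k}{2 \left(4 + Y\right)}$)
$4 \cdot 0 \cdot 5 V{\left(\frac{1}{6},-4 \right)} + 64 = 4 \cdot 0 \cdot 5 \frac{-4 + \left(4 + \frac{1}{6}\right) \left(4 + \frac{1}{6} - 4\right)}{2 \left(4 + \frac{1}{6}\right)} + 64 = 0 \cdot 5 \frac{-4 + \left(4 + \frac{1}{6}\right) \left(4 + \frac{1}{6} - 4\right)}{2 \left(4 + \frac{1}{6}\right)} + 64 = 0 \frac{-4 + \frac{25}{6} \cdot \frac{1}{6}}{2 \cdot \frac{25}{6}} + 64 = 0 \cdot \frac{1}{2} \cdot \frac{6}{25} \left(-4 + \frac{25}{36}\right) + 64 = 0 \cdot \frac{1}{2} \cdot \frac{6}{25} \left(- \frac{119}{36}\right) + 64 = 0 \left(- \frac{119}{300}\right) + 64 = 0 + 64 = 64$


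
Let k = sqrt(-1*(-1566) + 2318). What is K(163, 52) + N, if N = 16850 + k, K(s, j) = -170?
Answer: 16680 + 2*sqrt(971) ≈ 16742.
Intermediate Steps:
k = 2*sqrt(971) (k = sqrt(1566 + 2318) = sqrt(3884) = 2*sqrt(971) ≈ 62.322)
N = 16850 + 2*sqrt(971) ≈ 16912.
K(163, 52) + N = -170 + (16850 + 2*sqrt(971)) = 16680 + 2*sqrt(971)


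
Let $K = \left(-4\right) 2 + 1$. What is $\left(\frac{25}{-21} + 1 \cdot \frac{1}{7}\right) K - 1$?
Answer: $\frac{19}{3} \approx 6.3333$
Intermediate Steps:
$K = -7$ ($K = -8 + 1 = -7$)
$\left(\frac{25}{-21} + 1 \cdot \frac{1}{7}\right) K - 1 = \left(\frac{25}{-21} + 1 \cdot \frac{1}{7}\right) \left(-7\right) - 1 = \left(25 \left(- \frac{1}{21}\right) + 1 \cdot \frac{1}{7}\right) \left(-7\right) - 1 = \left(- \frac{25}{21} + \frac{1}{7}\right) \left(-7\right) - 1 = \left(- \frac{22}{21}\right) \left(-7\right) - 1 = \frac{22}{3} - 1 = \frac{19}{3}$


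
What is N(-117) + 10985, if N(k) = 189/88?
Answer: 966869/88 ≈ 10987.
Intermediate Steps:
N(k) = 189/88 (N(k) = 189*(1/88) = 189/88)
N(-117) + 10985 = 189/88 + 10985 = 966869/88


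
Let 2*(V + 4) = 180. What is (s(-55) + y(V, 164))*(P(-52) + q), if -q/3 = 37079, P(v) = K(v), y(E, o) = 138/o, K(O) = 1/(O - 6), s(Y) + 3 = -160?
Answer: 85788879859/4756 ≈ 1.8038e+7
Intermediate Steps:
V = 86 (V = -4 + (½)*180 = -4 + 90 = 86)
s(Y) = -163 (s(Y) = -3 - 160 = -163)
K(O) = 1/(-6 + O)
P(v) = 1/(-6 + v)
q = -111237 (q = -3*37079 = -111237)
(s(-55) + y(V, 164))*(P(-52) + q) = (-163 + 138/164)*(1/(-6 - 52) - 111237) = (-163 + 138*(1/164))*(1/(-58) - 111237) = (-163 + 69/82)*(-1/58 - 111237) = -13297/82*(-6451747/58) = 85788879859/4756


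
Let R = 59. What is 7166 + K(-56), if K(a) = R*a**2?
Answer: 192190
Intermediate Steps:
K(a) = 59*a**2
7166 + K(-56) = 7166 + 59*(-56)**2 = 7166 + 59*3136 = 7166 + 185024 = 192190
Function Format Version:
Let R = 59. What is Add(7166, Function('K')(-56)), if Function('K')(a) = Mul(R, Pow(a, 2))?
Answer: 192190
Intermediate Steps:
Function('K')(a) = Mul(59, Pow(a, 2))
Add(7166, Function('K')(-56)) = Add(7166, Mul(59, Pow(-56, 2))) = Add(7166, Mul(59, 3136)) = Add(7166, 185024) = 192190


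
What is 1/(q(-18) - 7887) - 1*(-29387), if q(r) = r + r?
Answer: 232833200/7923 ≈ 29387.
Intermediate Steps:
q(r) = 2*r
1/(q(-18) - 7887) - 1*(-29387) = 1/(2*(-18) - 7887) - 1*(-29387) = 1/(-36 - 7887) + 29387 = 1/(-7923) + 29387 = -1/7923 + 29387 = 232833200/7923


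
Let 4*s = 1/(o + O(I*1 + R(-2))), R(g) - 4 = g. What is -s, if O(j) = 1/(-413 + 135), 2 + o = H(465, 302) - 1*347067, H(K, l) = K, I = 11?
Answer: 139/192711826 ≈ 7.2128e-7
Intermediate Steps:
R(g) = 4 + g
o = -346604 (o = -2 + (465 - 1*347067) = -2 + (465 - 347067) = -2 - 346602 = -346604)
O(j) = -1/278 (O(j) = 1/(-278) = -1/278)
s = -139/192711826 (s = 1/(4*(-346604 - 1/278)) = 1/(4*(-96355913/278)) = (¼)*(-278/96355913) = -139/192711826 ≈ -7.2128e-7)
-s = -1*(-139/192711826) = 139/192711826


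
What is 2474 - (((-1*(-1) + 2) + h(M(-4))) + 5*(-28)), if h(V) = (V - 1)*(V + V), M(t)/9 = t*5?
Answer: -62549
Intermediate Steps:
M(t) = 45*t (M(t) = 9*(t*5) = 9*(5*t) = 45*t)
h(V) = 2*V*(-1 + V) (h(V) = (-1 + V)*(2*V) = 2*V*(-1 + V))
2474 - (((-1*(-1) + 2) + h(M(-4))) + 5*(-28)) = 2474 - (((-1*(-1) + 2) + 2*(45*(-4))*(-1 + 45*(-4))) + 5*(-28)) = 2474 - (((1 + 2) + 2*(-180)*(-1 - 180)) - 140) = 2474 - ((3 + 2*(-180)*(-181)) - 140) = 2474 - ((3 + 65160) - 140) = 2474 - (65163 - 140) = 2474 - 1*65023 = 2474 - 65023 = -62549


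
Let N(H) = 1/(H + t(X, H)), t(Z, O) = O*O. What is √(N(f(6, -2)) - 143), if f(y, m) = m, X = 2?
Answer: I*√570/2 ≈ 11.937*I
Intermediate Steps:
t(Z, O) = O²
N(H) = 1/(H + H²)
√(N(f(6, -2)) - 143) = √(1/((-2)*(1 - 2)) - 143) = √(-½/(-1) - 143) = √(-½*(-1) - 143) = √(½ - 143) = √(-285/2) = I*√570/2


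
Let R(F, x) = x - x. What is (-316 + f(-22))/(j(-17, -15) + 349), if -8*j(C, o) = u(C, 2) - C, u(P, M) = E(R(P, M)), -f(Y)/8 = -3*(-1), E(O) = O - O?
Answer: -544/555 ≈ -0.98018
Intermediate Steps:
R(F, x) = 0
E(O) = 0
f(Y) = -24 (f(Y) = -(-24)*(-1) = -8*3 = -24)
u(P, M) = 0
j(C, o) = C/8 (j(C, o) = -(0 - C)/8 = -(-1)*C/8 = C/8)
(-316 + f(-22))/(j(-17, -15) + 349) = (-316 - 24)/((1/8)*(-17) + 349) = -340/(-17/8 + 349) = -340/2775/8 = -340*8/2775 = -544/555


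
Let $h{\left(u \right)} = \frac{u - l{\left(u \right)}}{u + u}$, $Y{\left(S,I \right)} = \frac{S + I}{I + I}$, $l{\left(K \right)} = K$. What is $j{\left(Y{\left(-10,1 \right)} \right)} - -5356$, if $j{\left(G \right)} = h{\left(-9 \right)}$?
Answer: $5356$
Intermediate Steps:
$Y{\left(S,I \right)} = \frac{I + S}{2 I}$
$h{\left(u \right)} = 0$ ($h{\left(u \right)} = \frac{u - u}{u + u} = \frac{0}{2 u} = 0 \frac{1}{2 u} = 0$)
$j{\left(G \right)} = 0$
$j{\left(Y{\left(-10,1 \right)} \right)} - -5356 = 0 - -5356 = 0 + 5356 = 5356$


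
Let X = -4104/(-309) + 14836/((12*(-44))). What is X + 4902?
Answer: 66446141/13596 ≈ 4887.2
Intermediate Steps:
X = -201451/13596 (X = -4104*(-1/309) + 14836/(-528) = 1368/103 + 14836*(-1/528) = 1368/103 - 3709/132 = -201451/13596 ≈ -14.817)
X + 4902 = -201451/13596 + 4902 = 66446141/13596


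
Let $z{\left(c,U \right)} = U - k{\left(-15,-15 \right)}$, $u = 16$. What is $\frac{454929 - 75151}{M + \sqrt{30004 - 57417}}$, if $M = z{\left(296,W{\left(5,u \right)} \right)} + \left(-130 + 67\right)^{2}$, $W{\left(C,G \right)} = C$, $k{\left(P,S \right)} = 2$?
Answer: $\frac{1508478216}{15804197} - \frac{379778 i \sqrt{27413}}{15804197} \approx 95.448 - 3.9786 i$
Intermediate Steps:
$z{\left(c,U \right)} = -2 + U$ ($z{\left(c,U \right)} = U - 2 = -2 + U$)
$M = 3972$ ($M = \left(-2 + 5\right) + \left(-130 + 67\right)^{2} = 3 + \left(-63\right)^{2} = 3 + 3969 = 3972$)
$\frac{454929 - 75151}{M + \sqrt{30004 - 57417}} = \frac{454929 - 75151}{3972 + \sqrt{30004 - 57417}} = \frac{379778}{3972 + \sqrt{-27413}} = \frac{379778}{3972 + i \sqrt{27413}}$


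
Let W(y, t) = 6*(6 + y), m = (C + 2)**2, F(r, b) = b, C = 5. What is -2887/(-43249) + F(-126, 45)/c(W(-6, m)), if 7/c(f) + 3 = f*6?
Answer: -5818406/302743 ≈ -19.219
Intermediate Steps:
m = 49 (m = (5 + 2)**2 = 7**2 = 49)
W(y, t) = 36 + 6*y
c(f) = 7/(-3 + 6*f) (c(f) = 7/(-3 + f*6) = 7/(-3 + 6*f))
-2887/(-43249) + F(-126, 45)/c(W(-6, m)) = -2887/(-43249) + 45/((7/(3*(-1 + 2*(36 + 6*(-6)))))) = -2887*(-1/43249) + 45/((7/(3*(-1 + 2*(36 - 36))))) = 2887/43249 + 45/((7/(3*(-1 + 2*0)))) = 2887/43249 + 45/((7/(3*(-1 + 0)))) = 2887/43249 + 45/(((7/3)/(-1))) = 2887/43249 + 45/(((7/3)*(-1))) = 2887/43249 + 45/(-7/3) = 2887/43249 + 45*(-3/7) = 2887/43249 - 135/7 = -5818406/302743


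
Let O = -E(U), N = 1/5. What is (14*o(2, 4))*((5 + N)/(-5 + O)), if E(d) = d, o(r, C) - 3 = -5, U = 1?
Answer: 364/15 ≈ 24.267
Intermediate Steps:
o(r, C) = -2 (o(r, C) = 3 - 5 = -2)
N = ⅕ ≈ 0.20000
O = -1 (O = -1*1 = -1)
(14*o(2, 4))*((5 + N)/(-5 + O)) = (14*(-2))*((5 + ⅕)/(-5 - 1)) = -728/(5*(-6)) = -728*(-1)/(5*6) = -28*(-13/15) = 364/15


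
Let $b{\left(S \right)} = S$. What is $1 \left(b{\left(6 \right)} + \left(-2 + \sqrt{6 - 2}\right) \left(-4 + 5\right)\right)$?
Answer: $6$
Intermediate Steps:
$1 \left(b{\left(6 \right)} + \left(-2 + \sqrt{6 - 2}\right) \left(-4 + 5\right)\right) = 1 \left(6 + \left(-2 + \sqrt{6 - 2}\right) \left(-4 + 5\right)\right) = 1 \left(6 + \left(-2 + \sqrt{4}\right) 1\right) = 1 \left(6 + \left(-2 + 2\right) 1\right) = 1 \left(6 + 0 \cdot 1\right) = 1 \left(6 + 0\right) = 1 \cdot 6 = 6$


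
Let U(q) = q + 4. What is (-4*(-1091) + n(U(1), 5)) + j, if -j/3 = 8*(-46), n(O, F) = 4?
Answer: 5472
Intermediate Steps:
U(q) = 4 + q
j = 1104 (j = -24*(-46) = -3*(-368) = 1104)
(-4*(-1091) + n(U(1), 5)) + j = (-4*(-1091) + 4) + 1104 = (4364 + 4) + 1104 = 4368 + 1104 = 5472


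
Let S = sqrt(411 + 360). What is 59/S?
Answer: 59*sqrt(771)/771 ≈ 2.1248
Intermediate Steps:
S = sqrt(771) ≈ 27.767
59/S = 59/(sqrt(771)) = 59*(sqrt(771)/771) = 59*sqrt(771)/771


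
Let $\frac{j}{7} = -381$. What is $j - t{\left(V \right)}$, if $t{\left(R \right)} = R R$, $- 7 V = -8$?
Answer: $- \frac{130747}{49} \approx -2668.3$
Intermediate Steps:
$V = \frac{8}{7}$ ($V = \left(- \frac{1}{7}\right) \left(-8\right) = \frac{8}{7} \approx 1.1429$)
$j = -2667$ ($j = 7 \left(-381\right) = -2667$)
$t{\left(R \right)} = R^{2}$
$j - t{\left(V \right)} = -2667 - \left(\frac{8}{7}\right)^{2} = -2667 - \frac{64}{49} = - \frac{130747}{49}$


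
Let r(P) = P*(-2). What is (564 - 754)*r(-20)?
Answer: -7600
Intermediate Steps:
r(P) = -2*P
(564 - 754)*r(-20) = (564 - 754)*(-2*(-20)) = -190*40 = -7600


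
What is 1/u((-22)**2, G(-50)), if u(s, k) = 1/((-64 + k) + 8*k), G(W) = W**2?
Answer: 22436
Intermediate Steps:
u(s, k) = 1/(-64 + 9*k)
1/u((-22)**2, G(-50)) = 1/(1/(-64 + 9*(-50)**2)) = 1/(1/(-64 + 9*2500)) = 1/(1/(-64 + 22500)) = 1/(1/22436) = 22436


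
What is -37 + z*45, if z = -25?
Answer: -1162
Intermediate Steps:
-37 + z*45 = -37 - 25*45 = -37 - 1125 = -1162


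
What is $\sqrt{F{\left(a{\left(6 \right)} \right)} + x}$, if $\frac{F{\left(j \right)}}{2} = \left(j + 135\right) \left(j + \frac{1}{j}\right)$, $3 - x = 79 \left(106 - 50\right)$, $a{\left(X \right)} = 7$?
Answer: $\frac{i \sqrt{117229}}{7} \approx 48.912 i$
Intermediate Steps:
$x = -4421$ ($x = 3 - 79 \left(106 - 50\right) = 3 - 79 \cdot 56 = 3 - 4424 = -4421$)
$F{\left(j \right)} = 2 \left(135 + j\right) \left(j + \frac{1}{j}\right)$ ($F{\left(j \right)} = 2 \left(j + 135\right) \left(j + \frac{1}{j}\right) = 2 \left(135 + j\right) \left(j + \frac{1}{j}\right)$)
$\sqrt{F{\left(a{\left(6 \right)} \right)} + x} = \sqrt{\left(2 + 2 \cdot 7^{2} + 270 \cdot 7 + \frac{270}{7}\right) - 4421} = \sqrt{\left(2 + 2 \cdot 49 + 1890 + 270 \cdot \frac{1}{7}\right) - 4421} = \sqrt{\left(2 + 98 + 1890 + \frac{270}{7}\right) - 4421} = \sqrt{\frac{14200}{7} - 4421} = \sqrt{- \frac{16747}{7}} = \frac{i \sqrt{117229}}{7}$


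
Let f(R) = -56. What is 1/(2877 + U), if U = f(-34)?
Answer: 1/2821 ≈ 0.00035448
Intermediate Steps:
U = -56
1/(2877 + U) = 1/(2877 - 56) = 1/2821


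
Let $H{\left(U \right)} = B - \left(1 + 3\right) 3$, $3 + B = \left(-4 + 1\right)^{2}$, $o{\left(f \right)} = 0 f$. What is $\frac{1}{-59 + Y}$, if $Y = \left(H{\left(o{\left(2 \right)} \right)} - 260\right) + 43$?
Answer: $- \frac{1}{282} \approx -0.0035461$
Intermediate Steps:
$o{\left(f \right)} = 0$
$B = 6$ ($B = -3 + \left(-4 + 1\right)^{2} = -3 + \left(-3\right)^{2} = -3 + 9 = 6$)
$H{\left(U \right)} = -6$ ($H{\left(U \right)} = 6 - \left(1 + 3\right) 3 = 6 - 4 \cdot 3 = 6 - 12 = -6$)
$Y = -223$ ($Y = \left(-6 - 260\right) + 43 = -266 + 43 = -223$)
$\frac{1}{-59 + Y} = \frac{1}{-59 - 223} = \frac{1}{-282} = - \frac{1}{282}$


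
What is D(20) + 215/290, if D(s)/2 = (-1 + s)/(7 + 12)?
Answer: 159/58 ≈ 2.7414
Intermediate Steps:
D(s) = -2/19 + 2*s/19 (D(s) = 2*((-1 + s)/(7 + 12)) = 2*((-1 + s)/19) = 2*((-1 + s)*(1/19)) = 2*(-1/19 + s/19) = -2/19 + 2*s/19)
D(20) + 215/290 = (-2/19 + (2/19)*20) + 215/290 = (-2/19 + 40/19) + 215*(1/290) = 2 + 43/58 = 159/58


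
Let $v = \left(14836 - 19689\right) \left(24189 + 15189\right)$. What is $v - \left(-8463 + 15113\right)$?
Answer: $-191108084$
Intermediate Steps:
$v = -191101434$ ($v = \left(14836 - 19689\right) 39378 = \left(-4853\right) 39378 = -191101434$)
$v - \left(-8463 + 15113\right) = -191101434 - \left(-8463 + 15113\right) = -191101434 - 6650 = -191108084$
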